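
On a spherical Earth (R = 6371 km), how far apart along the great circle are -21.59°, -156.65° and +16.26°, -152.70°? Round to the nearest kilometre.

Δλ = -152.70 − -156.65 = 3.95°.
Δφ = 16.26 − -21.59 = 37.85°.
a = sin²(Δφ/2) + cos φ₁ · cos φ₂ · sin²(Δλ/2) = 0.106250.
c = 2·atan2(√a, √(1−a)) = 0.66406 rad → d = 6371·c ≈ 4230.70 km.

4231 km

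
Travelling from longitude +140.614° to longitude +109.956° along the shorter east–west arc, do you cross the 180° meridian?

No

Signed shortest Δλ = ((109.956 − 140.614 + 180) mod 360) − 180 = -30.658°.
Going west by 30.658° from +140.614° reaches +109.956° without touching 180°.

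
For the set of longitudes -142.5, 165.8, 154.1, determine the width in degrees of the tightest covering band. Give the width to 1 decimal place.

Sort the longitudes: -142.5°, +154.1°, +165.8°.
Eastward gaps between consecutive values (wrapping around): 296.6°, 11.7°, 51.7°.
Largest gap = 296.6° ⇒ minimal covering band is its complement: 360° − 296.6° = 63.4°.
Band runs from +154.1° eastward to -142.5°, crossing the antimeridian.

63.4°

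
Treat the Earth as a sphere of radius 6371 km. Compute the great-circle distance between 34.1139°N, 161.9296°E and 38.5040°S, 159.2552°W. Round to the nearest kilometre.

9012 km

Δλ = -159.2552 − 161.9296 = -321.1848°; wrapped into (−180°, 180°]: 38.8152°.
Δφ = -38.5040 − 34.1139 = -72.6179°.
a = sin²(Δφ/2) + cos φ₁ · cos φ₂ · sin²(Δλ/2) = 0.422166.
c = 2·atan2(√a, √(1−a)) = 1.41449 rad → d = 6371·c ≈ 9011.74 km.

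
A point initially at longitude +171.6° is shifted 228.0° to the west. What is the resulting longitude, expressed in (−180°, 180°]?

Start at +171.6°; shift −228.0° → -56.4°.
-56.4° already lies in (−180°, 180°].

-56.4°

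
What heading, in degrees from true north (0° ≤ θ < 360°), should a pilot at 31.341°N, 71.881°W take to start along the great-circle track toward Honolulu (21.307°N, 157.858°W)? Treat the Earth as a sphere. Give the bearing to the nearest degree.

Δλ = -157.858 − -71.881 = -85.977°.
θ = atan2( sin Δλ · cos φ₂ , cos φ₁ · sin φ₂ − sin φ₁ · cos φ₂ · cos Δλ )
  = atan2(-0.92935, 0.27635) = -73.440° → normalised to [0°, 360°): 286.560°.

287°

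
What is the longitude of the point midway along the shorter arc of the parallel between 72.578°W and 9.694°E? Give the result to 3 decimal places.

31.442°W

Signed shortest Δλ from -72.578° to +9.694° is +82.272°.
Midpoint longitude = -72.578° + (+82.272°)/2 = -72.578° + 41.136° = -31.442°.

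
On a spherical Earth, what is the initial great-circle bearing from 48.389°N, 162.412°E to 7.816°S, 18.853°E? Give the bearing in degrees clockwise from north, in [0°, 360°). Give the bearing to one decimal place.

310.7°

Δλ = 18.853 − 162.412 = -143.559°.
θ = atan2( sin Δλ · cos φ₂ , cos φ₁ · sin φ₂ − sin φ₁ · cos φ₂ · cos Δλ )
  = atan2(-0.58848, 0.50558) = -49.333° → normalised to [0°, 360°): 310.667°.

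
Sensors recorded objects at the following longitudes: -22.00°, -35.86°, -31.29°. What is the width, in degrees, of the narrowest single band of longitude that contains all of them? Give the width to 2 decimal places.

13.86°

Sort the longitudes: -35.86°, -31.29°, -22.00°.
Eastward gaps between consecutive values (wrapping around): 4.57°, 9.29°, 346.14°.
Largest gap = 346.14° ⇒ minimal covering band is its complement: 360° − 346.14° = 13.86°.
Band runs from -35.86° eastward to -22.00°.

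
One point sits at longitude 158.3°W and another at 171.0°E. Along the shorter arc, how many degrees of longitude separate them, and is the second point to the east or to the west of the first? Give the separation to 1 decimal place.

Raw difference: 171.0 − -158.3 = 329.3°.
Normalise into (−180°, 180°]: 329.3° − 360° = -30.7°.
Negative ⇒ the second point lies to the west; separation 30.7°.

30.7° west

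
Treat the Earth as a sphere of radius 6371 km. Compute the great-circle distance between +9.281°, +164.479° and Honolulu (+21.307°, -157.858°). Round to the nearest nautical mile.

Δλ = -157.858 − 164.479 = -322.337°; wrapped into (−180°, 180°]: 37.663°.
Δφ = 21.307 − 9.281 = 12.026°.
a = sin²(Δφ/2) + cos φ₁ · cos φ₂ · sin²(Δλ/2) = 0.106772.
c = 2·atan2(√a, √(1−a)) = 0.66575 rad → d = 6371·c ≈ 4241.47 km ≈ 2290.21 nmi.

2290 nmi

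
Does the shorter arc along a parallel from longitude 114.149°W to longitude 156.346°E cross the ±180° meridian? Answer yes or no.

Naïve |156.346 − -114.149| = 270.495° > 180°, so the shorter arc goes the other way round — across 180°.
Signed shortest Δλ = ((156.346 − -114.149 + 180) mod 360) − 180 = -89.505°.
Going west by 89.505° from -114.149° passes through 180° before reaching +156.346°.

Yes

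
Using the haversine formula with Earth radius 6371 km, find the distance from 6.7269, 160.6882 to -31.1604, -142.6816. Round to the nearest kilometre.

Δλ = -142.6816 − 160.6882 = -303.3698°; wrapped into (−180°, 180°]: 56.6302°.
Δφ = -31.1604 − 6.7269 = -37.8873°.
a = sin²(Δφ/2) + cos φ₁ · cos φ₂ · sin²(Δλ/2) = 0.296585.
c = 2·atan2(√a, √(1−a)) = 1.15181 rad → d = 6371·c ≈ 7338.21 km.

7338 km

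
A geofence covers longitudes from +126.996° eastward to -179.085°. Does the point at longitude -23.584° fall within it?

Band width going east from +126.996° to -179.085°: ((-179.085 − 126.996) mod 360) = 53.919°.
Offset of -23.584° east of the west edge: ((-23.584 − 126.996) mod 360) = 209.420°.
209.420° > 53.919° ⇒ outside.

No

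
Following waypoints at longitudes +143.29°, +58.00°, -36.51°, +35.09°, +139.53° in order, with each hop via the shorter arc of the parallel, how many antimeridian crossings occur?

Leg 1: +143.29° → +58.00°, shortest Δλ = -85.29° (west) — does not cross 180°.
Leg 2: +58.00° → -36.51°, shortest Δλ = -94.51° (west) — does not cross 180°.
Leg 3: -36.51° → +35.09°, shortest Δλ = 71.6° (east) — does not cross 180°.
Leg 4: +35.09° → +139.53°, shortest Δλ = 104.44° (east) — does not cross 180°.
Total crossings: 0.

0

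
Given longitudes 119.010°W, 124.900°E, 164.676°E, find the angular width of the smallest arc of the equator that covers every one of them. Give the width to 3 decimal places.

Sort the longitudes: -119.010°, +124.900°, +164.676°.
Eastward gaps between consecutive values (wrapping around): 243.910°, 39.776°, 76.314°.
Largest gap = 243.910° ⇒ minimal covering band is its complement: 360° − 243.910° = 116.090°.
Band runs from +124.900° eastward to -119.010°, crossing the antimeridian.

116.090°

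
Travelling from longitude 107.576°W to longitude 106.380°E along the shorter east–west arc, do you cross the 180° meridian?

Yes

Naïve |106.380 − -107.576| = 213.956° > 180°, so the shorter arc goes the other way round — across 180°.
Signed shortest Δλ = ((106.380 − -107.576 + 180) mod 360) − 180 = -146.044°.
Going west by 146.044° from -107.576° passes through 180° before reaching +106.380°.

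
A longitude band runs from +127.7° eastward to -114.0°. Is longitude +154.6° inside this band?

Yes

Band width going east from +127.7° to -114.0°: ((-114.0 − 127.7) mod 360) = 118.3°.
Offset of +154.6° east of the west edge: ((154.6 − 127.7) mod 360) = 26.9°.
26.9° ≤ 118.3° ⇒ inside.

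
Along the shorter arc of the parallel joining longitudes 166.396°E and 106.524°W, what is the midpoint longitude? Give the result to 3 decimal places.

Signed shortest Δλ from +166.396° to -106.524° is +87.080°.
Midpoint longitude = +166.396° + (+87.080°)/2 = +166.396° + 43.540° = +209.936°.
Normalise into (−180°, 180°]: -150.064°.
(The naïve average (+166.396 + -106.524)/2 = 29.936° is on the wrong side of the globe.)

150.064°W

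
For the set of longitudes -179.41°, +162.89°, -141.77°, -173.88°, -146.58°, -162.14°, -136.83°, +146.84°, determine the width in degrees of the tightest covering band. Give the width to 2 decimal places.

Sort the longitudes: -179.41°, -173.88°, -162.14°, -146.58°, -141.77°, -136.83°, +146.84°, +162.89°.
Eastward gaps between consecutive values (wrapping around): 5.53°, 11.74°, 15.56°, 4.81°, 4.94°, 283.67°, 16.05°, 17.70°.
Largest gap = 283.67° ⇒ minimal covering band is its complement: 360° − 283.67° = 76.33°.
Band runs from +146.84° eastward to -136.83°, crossing the antimeridian.

76.33°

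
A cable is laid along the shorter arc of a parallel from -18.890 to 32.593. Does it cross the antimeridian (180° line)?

Signed shortest Δλ = ((32.593 − -18.890 + 180) mod 360) − 180 = 51.483°.
Going east by 51.483° from -18.890° reaches +32.593° without touching 180°.

No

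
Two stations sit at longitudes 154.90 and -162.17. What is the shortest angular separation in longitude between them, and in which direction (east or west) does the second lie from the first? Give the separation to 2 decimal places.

Raw difference: -162.17 − 154.90 = -317.07°.
Normalise into (−180°, 180°]: -317.07° + 360° = 42.93°.
Positive ⇒ the second point lies to the east; separation 42.93°.

42.93° east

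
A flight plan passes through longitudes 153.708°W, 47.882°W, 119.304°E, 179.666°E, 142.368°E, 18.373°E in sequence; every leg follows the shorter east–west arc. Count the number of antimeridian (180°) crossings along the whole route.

Leg 1: -153.708° → -47.882°, shortest Δλ = 105.826° (east) — does not cross 180°.
Leg 2: -47.882° → +119.304°, shortest Δλ = 167.186° (east) — does not cross 180°.
Leg 3: +119.304° → +179.666°, shortest Δλ = 60.362° (east) — does not cross 180°.
Leg 4: +179.666° → +142.368°, shortest Δλ = -37.298° (west) — does not cross 180°.
Leg 5: +142.368° → +18.373°, shortest Δλ = -123.995° (west) — does not cross 180°.
Total crossings: 0.

0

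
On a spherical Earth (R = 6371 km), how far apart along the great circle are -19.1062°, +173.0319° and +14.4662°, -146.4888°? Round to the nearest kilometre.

Δλ = -146.4888 − 173.0319 = -319.5207°; wrapped into (−180°, 180°]: 40.4793°.
Δφ = 14.4662 − -19.1062 = 33.5724°.
a = sin²(Δφ/2) + cos φ₁ · cos φ₂ · sin²(Δλ/2) = 0.192908.
c = 2·atan2(√a, √(1−a)) = 0.90944 rad → d = 6371·c ≈ 5794.07 km.

5794 km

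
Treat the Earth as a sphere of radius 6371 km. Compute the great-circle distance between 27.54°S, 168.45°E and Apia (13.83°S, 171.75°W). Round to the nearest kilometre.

2556 km

Δλ = -171.75 − 168.45 = -340.20°; wrapped into (−180°, 180°]: 19.80°.
Δφ = -13.83 − -27.54 = 13.71°.
a = sin²(Δφ/2) + cos φ₁ · cos φ₂ · sin²(Δλ/2) = 0.039696.
c = 2·atan2(√a, √(1−a)) = 0.40116 rad → d = 6371·c ≈ 2555.81 km.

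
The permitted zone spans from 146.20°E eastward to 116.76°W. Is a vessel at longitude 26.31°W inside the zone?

No

Band width going east from +146.20° to -116.76°: ((-116.76 − 146.20) mod 360) = 97.04°.
Offset of -26.31° east of the west edge: ((-26.31 − 146.20) mod 360) = 187.49°.
187.49° > 97.04° ⇒ outside.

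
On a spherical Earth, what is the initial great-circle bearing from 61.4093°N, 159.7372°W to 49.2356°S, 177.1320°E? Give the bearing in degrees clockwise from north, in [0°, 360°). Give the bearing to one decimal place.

196.1°

Δλ = 177.1320 − -159.7372 = 336.8692°; wrapped into (−180°, 180°]: -23.1308°.
θ = atan2( sin Δλ · cos φ₂ , cos φ₁ · sin φ₂ − sin φ₁ · cos φ₂ · cos Δλ )
  = atan2(-0.25650, -0.88969) = -163.918° → normalised to [0°, 360°): 196.082°.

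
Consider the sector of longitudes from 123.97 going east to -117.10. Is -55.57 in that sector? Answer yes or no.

No

Band width going east from +123.97° to -117.10°: ((-117.10 − 123.97) mod 360) = 118.93°.
Offset of -55.57° east of the west edge: ((-55.57 − 123.97) mod 360) = 180.46°.
180.46° > 118.93° ⇒ outside.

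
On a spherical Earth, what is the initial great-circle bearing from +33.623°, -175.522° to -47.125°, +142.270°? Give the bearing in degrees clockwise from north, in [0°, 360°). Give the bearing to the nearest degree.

Δλ = 142.270 − -175.522 = 317.792°; wrapped into (−180°, 180°]: -42.208°.
θ = atan2( sin Δλ · cos φ₂ , cos φ₁ · sin φ₂ − sin φ₁ · cos φ₂ · cos Δλ )
  = atan2(-0.45711, -0.88930) = -152.796° → normalised to [0°, 360°): 207.204°.

207°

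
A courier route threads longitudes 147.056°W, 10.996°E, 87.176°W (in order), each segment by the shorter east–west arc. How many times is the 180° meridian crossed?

Leg 1: -147.056° → +10.996°, shortest Δλ = 158.052° (east) — does not cross 180°.
Leg 2: +10.996° → -87.176°, shortest Δλ = -98.172° (west) — does not cross 180°.
Total crossings: 0.

0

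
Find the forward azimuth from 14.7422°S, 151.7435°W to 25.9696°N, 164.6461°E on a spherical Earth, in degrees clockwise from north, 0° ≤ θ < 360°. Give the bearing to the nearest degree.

314°

Δλ = 164.6461 − -151.7435 = 316.3896°; wrapped into (−180°, 180°]: -43.6104°.
θ = atan2( sin Δλ · cos φ₂ , cos φ₁ · sin φ₂ − sin φ₁ · cos φ₂ · cos Δλ )
  = atan2(-0.62010, 0.58912) = -46.468° → normalised to [0°, 360°): 313.532°.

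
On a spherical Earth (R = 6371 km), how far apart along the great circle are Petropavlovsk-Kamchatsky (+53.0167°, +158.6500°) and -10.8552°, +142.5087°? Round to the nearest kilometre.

7266 km

Δλ = 142.5087 − 158.6500 = -16.1413°.
Δφ = -10.8552 − 53.0167 = -63.8719°.
a = sin²(Δφ/2) + cos φ₁ · cos φ₂ · sin²(Δλ/2) = 0.291456.
c = 2·atan2(√a, √(1−a)) = 1.14056 rad → d = 6371·c ≈ 7266.48 km.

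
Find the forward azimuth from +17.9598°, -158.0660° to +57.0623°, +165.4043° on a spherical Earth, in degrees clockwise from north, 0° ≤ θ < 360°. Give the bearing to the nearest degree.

Δλ = 165.4043 − -158.0660 = 323.4703°; wrapped into (−180°, 180°]: -36.5297°.
θ = atan2( sin Δλ · cos φ₂ , cos φ₁ · sin φ₂ − sin φ₁ · cos φ₂ · cos Δλ )
  = atan2(-0.32365, 0.66365) = -25.998° → normalised to [0°, 360°): 334.002°.

334°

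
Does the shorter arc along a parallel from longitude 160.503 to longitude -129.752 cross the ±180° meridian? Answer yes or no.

Yes

Naïve |-129.752 − 160.503| = 290.255° > 180°, so the shorter arc goes the other way round — across 180°.
Signed shortest Δλ = ((-129.752 − 160.503 + 180) mod 360) − 180 = 69.745°.
Going east by 69.745° from +160.503° passes through 180° before reaching -129.752°.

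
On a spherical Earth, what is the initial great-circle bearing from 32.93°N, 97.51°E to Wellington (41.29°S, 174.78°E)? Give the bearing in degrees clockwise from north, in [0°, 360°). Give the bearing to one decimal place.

Δλ = 174.78 − 97.51 = 77.27°.
θ = atan2( sin Δλ · cos φ₂ , cos φ₁ · sin φ₂ − sin φ₁ · cos φ₂ · cos Δλ )
  = atan2(0.73291, -0.64386) = 131.299° → normalised to [0°, 360°): 131.299°.

131.3°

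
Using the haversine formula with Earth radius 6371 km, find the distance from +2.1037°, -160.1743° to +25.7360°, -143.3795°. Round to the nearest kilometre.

3183 km

Δλ = -143.3795 − -160.1743 = 16.7948°.
Δφ = 25.7360 − 2.1037 = 23.6323°.
a = sin²(Δφ/2) + cos φ₁ · cos φ₂ · sin²(Δλ/2) = 0.061130.
c = 2·atan2(√a, √(1−a)) = 0.49967 rad → d = 6371·c ≈ 3183.41 km.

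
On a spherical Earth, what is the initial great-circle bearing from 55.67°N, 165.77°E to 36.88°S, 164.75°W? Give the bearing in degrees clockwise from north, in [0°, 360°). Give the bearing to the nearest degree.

Δλ = -164.75 − 165.77 = -330.52°; wrapped into (−180°, 180°]: 29.48°.
θ = atan2( sin Δλ · cos φ₂ , cos φ₁ · sin φ₂ − sin φ₁ · cos φ₂ · cos Δλ )
  = atan2(0.39364, -0.91349) = 156.688° → normalised to [0°, 360°): 156.688°.

157°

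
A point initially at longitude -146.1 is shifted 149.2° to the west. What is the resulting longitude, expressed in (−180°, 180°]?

+64.7°

Start at -146.1°; shift −149.2° → -295.3°.
-295.3° lies outside (−180°, 180°]; add 360° → +64.7°.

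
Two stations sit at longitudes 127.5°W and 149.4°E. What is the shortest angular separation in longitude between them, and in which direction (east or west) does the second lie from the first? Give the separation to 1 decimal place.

Raw difference: 149.4 − -127.5 = 276.9°.
Normalise into (−180°, 180°]: 276.9° − 360° = -83.1°.
Negative ⇒ the second point lies to the west; separation 83.1°.

83.1° west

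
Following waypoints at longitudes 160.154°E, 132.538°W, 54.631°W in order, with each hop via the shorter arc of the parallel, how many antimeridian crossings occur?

1

Leg 1: +160.154° → -132.538°, shortest Δλ = 67.308° (east) — crosses 180°.
Leg 2: -132.538° → -54.631°, shortest Δλ = 77.907° (east) — does not cross 180°.
Total crossings: 1.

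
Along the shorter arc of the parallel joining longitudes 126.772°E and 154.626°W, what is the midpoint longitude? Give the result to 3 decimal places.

166.073°E

Signed shortest Δλ from +126.772° to -154.626° is +78.602°.
Midpoint longitude = +126.772° + (+78.602°)/2 = +126.772° + 39.301° = +166.073°.
(The naïve average (+126.772 + -154.626)/2 = -13.927° is on the wrong side of the globe.)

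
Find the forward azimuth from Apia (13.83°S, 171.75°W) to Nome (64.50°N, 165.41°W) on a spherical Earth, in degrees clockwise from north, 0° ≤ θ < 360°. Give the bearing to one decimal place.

2.8°

Δλ = -165.41 − -171.75 = 6.34°.
θ = atan2( sin Δλ · cos φ₂ , cos φ₁ · sin φ₂ − sin φ₁ · cos φ₂ · cos Δλ )
  = atan2(0.04754, 0.97870) = 2.781° → normalised to [0°, 360°): 2.781°.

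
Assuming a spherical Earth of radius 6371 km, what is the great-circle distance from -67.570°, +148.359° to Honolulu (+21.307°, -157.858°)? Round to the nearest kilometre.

Δλ = -157.858 − 148.359 = -306.217°; wrapped into (−180°, 180°]: 53.783°.
Δφ = 21.307 − -67.570 = 88.877°.
a = sin²(Δφ/2) + cos φ₁ · cos φ₂ · sin²(Δλ/2) = 0.562923.
c = 2·atan2(√a, √(1−a)) = 1.69698 rad → d = 6371·c ≈ 10811.43 km.

10811 km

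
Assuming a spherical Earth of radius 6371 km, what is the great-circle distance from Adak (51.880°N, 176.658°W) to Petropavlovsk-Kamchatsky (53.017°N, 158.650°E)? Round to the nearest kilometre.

1670 km

Δλ = 158.650 − -176.658 = 335.308°; wrapped into (−180°, 180°]: -24.692°.
Δφ = 53.017 − 51.880 = 1.137°.
a = sin²(Δφ/2) + cos φ₁ · cos φ₂ · sin²(Δλ/2) = 0.017076.
c = 2·atan2(√a, √(1−a)) = 0.26210 rad → d = 6371·c ≈ 1669.83 km.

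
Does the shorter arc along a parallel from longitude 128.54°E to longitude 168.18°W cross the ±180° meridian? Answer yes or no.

Yes

Naïve |-168.18 − 128.54| = 296.72° > 180°, so the shorter arc goes the other way round — across 180°.
Signed shortest Δλ = ((-168.18 − 128.54 + 180) mod 360) − 180 = 63.28°.
Going east by 63.28° from +128.54° passes through 180° before reaching -168.18°.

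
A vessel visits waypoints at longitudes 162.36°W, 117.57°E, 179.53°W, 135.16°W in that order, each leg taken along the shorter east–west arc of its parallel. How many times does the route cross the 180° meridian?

Leg 1: -162.36° → +117.57°, shortest Δλ = -80.07° (west) — crosses 180°.
Leg 2: +117.57° → -179.53°, shortest Δλ = 62.9° (east) — crosses 180°.
Leg 3: -179.53° → -135.16°, shortest Δλ = 44.37° (east) — does not cross 180°.
Total crossings: 2.

2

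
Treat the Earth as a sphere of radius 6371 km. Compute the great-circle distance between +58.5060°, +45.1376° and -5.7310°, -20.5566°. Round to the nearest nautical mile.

4959 nmi

Δλ = -20.5566 − 45.1376 = -65.6942°.
Δφ = -5.7310 − 58.5060 = -64.2370°.
a = sin²(Δφ/2) + cos φ₁ · cos φ₂ · sin²(Δλ/2) = 0.435598.
c = 2·atan2(√a, √(1−a)) = 1.44163 rad → d = 6371·c ≈ 9184.65 km ≈ 4959.31 nmi.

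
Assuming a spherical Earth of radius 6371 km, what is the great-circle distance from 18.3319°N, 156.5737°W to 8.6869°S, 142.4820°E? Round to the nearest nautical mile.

3957 nmi

Δλ = 142.4820 − -156.5737 = 299.0557°; wrapped into (−180°, 180°]: -60.9443°.
Δφ = -8.6869 − 18.3319 = -27.0188°.
a = sin²(Δφ/2) + cos φ₁ · cos φ₂ · sin²(Δλ/2) = 0.295890.
c = 2·atan2(√a, √(1−a)) = 1.15029 rad → d = 6371·c ≈ 7328.51 km ≈ 3957.08 nmi.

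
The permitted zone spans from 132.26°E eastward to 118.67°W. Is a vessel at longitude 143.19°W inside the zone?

Yes

Band width going east from +132.26° to -118.67°: ((-118.67 − 132.26) mod 360) = 109.07°.
Offset of -143.19° east of the west edge: ((-143.19 − 132.26) mod 360) = 84.55°.
84.55° ≤ 109.07° ⇒ inside.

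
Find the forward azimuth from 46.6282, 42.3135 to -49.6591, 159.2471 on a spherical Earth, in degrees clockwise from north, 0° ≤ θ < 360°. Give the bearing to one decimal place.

Δλ = 159.2471 − 42.3135 = 116.9336°.
θ = atan2( sin Δλ · cos φ₂ , cos φ₁ · sin φ₂ − sin φ₁ · cos φ₂ · cos Δλ )
  = atan2(0.57712, -0.31029) = 118.265° → normalised to [0°, 360°): 118.265°.

118.3°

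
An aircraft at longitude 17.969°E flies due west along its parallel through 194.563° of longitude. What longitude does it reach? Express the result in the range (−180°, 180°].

176.594°W

Start at +17.969°; shift −194.563° → -176.594°.
-176.594° already lies in (−180°, 180°].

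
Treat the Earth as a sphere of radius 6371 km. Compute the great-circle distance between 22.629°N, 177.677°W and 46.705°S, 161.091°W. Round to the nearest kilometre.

Δλ = -161.091 − -177.677 = 16.586°.
Δφ = -46.705 − 22.629 = -69.334°.
a = sin²(Δφ/2) + cos φ₁ · cos φ₂ · sin²(Δλ/2) = 0.336708.
c = 2·atan2(√a, √(1−a)) = 1.23811 rad → d = 6371·c ≈ 7888.00 km.

7888 km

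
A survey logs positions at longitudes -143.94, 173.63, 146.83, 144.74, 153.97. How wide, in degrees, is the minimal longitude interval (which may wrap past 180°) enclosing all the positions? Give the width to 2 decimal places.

Sort the longitudes: -143.94°, +144.74°, +146.83°, +153.97°, +173.63°.
Eastward gaps between consecutive values (wrapping around): 288.68°, 2.09°, 7.14°, 19.66°, 42.43°.
Largest gap = 288.68° ⇒ minimal covering band is its complement: 360° − 288.68° = 71.32°.
Band runs from +144.74° eastward to -143.94°, crossing the antimeridian.

71.32°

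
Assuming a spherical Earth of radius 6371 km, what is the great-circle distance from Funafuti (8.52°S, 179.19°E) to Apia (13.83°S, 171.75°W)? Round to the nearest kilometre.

1151 km

Δλ = -171.75 − 179.19 = -350.94°; wrapped into (−180°, 180°]: 9.06°.
Δφ = -13.83 − -8.52 = -5.31°.
a = sin²(Δφ/2) + cos φ₁ · cos φ₂ · sin²(Δλ/2) = 0.008136.
c = 2·atan2(√a, √(1−a)) = 0.18065 rad → d = 6371·c ≈ 1150.89 km.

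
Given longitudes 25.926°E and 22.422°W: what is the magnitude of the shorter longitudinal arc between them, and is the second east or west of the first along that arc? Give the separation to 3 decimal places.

Raw difference: -22.422 − 25.926 = -48.348°.
Normalise into (−180°, 180°]: -48.348° stays -48.348°.
Negative ⇒ the second point lies to the west; separation 48.348°.

48.348° west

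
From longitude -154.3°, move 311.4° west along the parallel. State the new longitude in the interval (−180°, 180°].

-105.7°

Start at -154.3°; shift −311.4° → -465.7°.
-465.7° lies outside (−180°, 180°]; add 360° → -105.7°.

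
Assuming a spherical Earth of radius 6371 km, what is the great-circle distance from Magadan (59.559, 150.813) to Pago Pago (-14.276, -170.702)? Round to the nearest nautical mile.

Δλ = -170.702 − 150.813 = -321.515°; wrapped into (−180°, 180°]: 38.485°.
Δφ = -14.276 − 59.559 = -73.835°.
a = sin²(Δφ/2) + cos φ₁ · cos φ₂ · sin²(Δλ/2) = 0.414128.
c = 2·atan2(√a, √(1−a)) = 1.39820 rad → d = 6371·c ≈ 8907.91 km ≈ 4809.89 nmi.

4810 nmi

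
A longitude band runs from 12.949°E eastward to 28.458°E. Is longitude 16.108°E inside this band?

Band width going east from +12.949° to +28.458°: ((28.458 − 12.949) mod 360) = 15.509°.
Offset of +16.108° east of the west edge: ((16.108 − 12.949) mod 360) = 3.159°.
3.159° ≤ 15.509° ⇒ inside.

Yes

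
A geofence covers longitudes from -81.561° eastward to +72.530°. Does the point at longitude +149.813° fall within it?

Band width going east from -81.561° to +72.530°: ((72.530 − -81.561) mod 360) = 154.091°.
Offset of +149.813° east of the west edge: ((149.813 − -81.561) mod 360) = 231.374°.
231.374° > 154.091° ⇒ outside.

No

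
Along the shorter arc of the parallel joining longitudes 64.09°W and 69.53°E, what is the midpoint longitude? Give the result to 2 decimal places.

Signed shortest Δλ from -64.09° to +69.53° is +133.62°.
Midpoint longitude = -64.09° + (+133.62°)/2 = -64.09° + 66.81° = +2.72°.

2.72°E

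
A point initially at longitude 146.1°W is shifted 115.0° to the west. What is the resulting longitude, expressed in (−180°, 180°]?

Start at -146.1°; shift −115.0° → -261.1°.
-261.1° lies outside (−180°, 180°]; add 360° → +98.9°.

98.9°E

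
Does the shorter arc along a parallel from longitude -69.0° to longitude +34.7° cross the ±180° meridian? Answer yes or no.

No

Signed shortest Δλ = ((34.7 − -69.0 + 180) mod 360) − 180 = 103.7°.
Going east by 103.7° from -69.0° reaches +34.7° without touching 180°.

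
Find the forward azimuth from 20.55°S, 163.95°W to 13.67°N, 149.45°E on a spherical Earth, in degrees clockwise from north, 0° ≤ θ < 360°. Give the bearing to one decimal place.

Δλ = 149.45 − -163.95 = 313.40°; wrapped into (−180°, 180°]: -46.60°.
θ = atan2( sin Δλ · cos φ₂ , cos φ₁ · sin φ₂ − sin φ₁ · cos φ₂ · cos Δλ )
  = atan2(-0.70599, 0.45564) = -57.162° → normalised to [0°, 360°): 302.838°.

302.8°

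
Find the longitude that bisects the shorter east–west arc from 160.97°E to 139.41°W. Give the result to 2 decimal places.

Signed shortest Δλ from +160.97° to -139.41° is +59.62°.
Midpoint longitude = +160.97° + (+59.62°)/2 = +160.97° + 29.81° = +190.78°.
Normalise into (−180°, 180°]: -169.22°.
(The naïve average (+160.97 + -139.41)/2 = 10.78° is on the wrong side of the globe.)

169.22°W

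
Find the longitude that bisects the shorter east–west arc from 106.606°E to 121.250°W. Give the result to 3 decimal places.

172.678°E

Signed shortest Δλ from +106.606° to -121.250° is +132.144°.
Midpoint longitude = +106.606° + (+132.144°)/2 = +106.606° + 66.072° = +172.678°.
(The naïve average (+106.606 + -121.250)/2 = -7.322° is on the wrong side of the globe.)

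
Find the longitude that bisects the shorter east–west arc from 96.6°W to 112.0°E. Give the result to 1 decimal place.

172.3°W

Signed shortest Δλ from -96.6° to +112.0° is -151.4°.
Midpoint longitude = -96.6° + (-151.4°)/2 = -96.6° − 75.7° = -172.3°.
(The naïve average (-96.6 + +112.0)/2 = 7.7° is on the wrong side of the globe.)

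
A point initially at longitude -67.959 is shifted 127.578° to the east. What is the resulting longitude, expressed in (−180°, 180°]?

Start at -67.959°; shift +127.578° → +59.619°.
+59.619° already lies in (−180°, 180°].

+59.619°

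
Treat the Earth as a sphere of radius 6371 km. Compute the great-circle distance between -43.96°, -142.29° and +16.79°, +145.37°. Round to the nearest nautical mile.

Δλ = 145.37 − -142.29 = 287.66°; wrapped into (−180°, 180°]: -72.34°.
Δφ = 16.79 − -43.96 = 60.75°.
a = sin²(Δφ/2) + cos φ₁ · cos φ₂ · sin²(Δλ/2) = 0.495727.
c = 2·atan2(√a, √(1−a)) = 1.56225 rad → d = 6371·c ≈ 9953.10 km ≈ 5374.24 nmi.

5374 nmi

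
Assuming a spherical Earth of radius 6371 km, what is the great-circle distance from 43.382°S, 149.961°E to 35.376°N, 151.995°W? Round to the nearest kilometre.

10543 km

Δλ = -151.995 − 149.961 = -301.956°; wrapped into (−180°, 180°]: 58.044°.
Δφ = 35.376 − -43.382 = 78.758°.
a = sin²(Δφ/2) + cos φ₁ · cos φ₂ · sin²(Δλ/2) = 0.542002.
c = 2·atan2(√a, √(1−a)) = 1.65490 rad → d = 6371·c ≈ 10543.37 km.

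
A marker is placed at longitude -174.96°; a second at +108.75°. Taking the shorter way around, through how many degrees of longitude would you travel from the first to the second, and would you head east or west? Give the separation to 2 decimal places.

76.29° west

Raw difference: 108.75 − -174.96 = 283.71°.
Normalise into (−180°, 180°]: 283.71° − 360° = -76.29°.
Negative ⇒ the second point lies to the west; separation 76.29°.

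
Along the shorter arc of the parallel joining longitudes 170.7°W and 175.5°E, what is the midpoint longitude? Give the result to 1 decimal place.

177.6°W

Signed shortest Δλ from -170.7° to +175.5° is -13.8°.
Midpoint longitude = -170.7° + (-13.8°)/2 = -170.7° − 6.9° = -177.6°.
(The naïve average (-170.7 + +175.5)/2 = 2.4° is on the wrong side of the globe.)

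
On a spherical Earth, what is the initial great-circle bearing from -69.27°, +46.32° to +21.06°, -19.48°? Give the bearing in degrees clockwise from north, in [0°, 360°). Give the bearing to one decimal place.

299.7°

Δλ = -19.48 − 46.32 = -65.80°.
θ = atan2( sin Δλ · cos φ₂ , cos φ₁ · sin φ₂ − sin φ₁ · cos φ₂ · cos Δλ )
  = atan2(-0.85119, 0.48497) = -60.328° → normalised to [0°, 360°): 299.672°.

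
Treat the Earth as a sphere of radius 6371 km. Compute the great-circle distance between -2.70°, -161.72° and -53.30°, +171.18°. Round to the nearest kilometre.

6150 km

Δλ = 171.18 − -161.72 = 332.90°; wrapped into (−180°, 180°]: -27.10°.
Δφ = -53.30 − -2.70 = -50.60°.
a = sin²(Δφ/2) + cos φ₁ · cos φ₂ · sin²(Δλ/2) = 0.215404.
c = 2·atan2(√a, √(1−a)) = 0.96527 rad → d = 6371·c ≈ 6149.76 km.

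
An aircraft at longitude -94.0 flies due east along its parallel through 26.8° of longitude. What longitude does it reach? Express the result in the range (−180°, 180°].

-67.2°

Start at -94.0°; shift +26.8° → -67.2°.
-67.2° already lies in (−180°, 180°].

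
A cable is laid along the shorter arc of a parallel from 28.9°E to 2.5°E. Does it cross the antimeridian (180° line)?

Signed shortest Δλ = ((2.5 − 28.9 + 180) mod 360) − 180 = -26.4°.
Going west by 26.4° from +28.9° reaches +2.5° without touching 180°.

No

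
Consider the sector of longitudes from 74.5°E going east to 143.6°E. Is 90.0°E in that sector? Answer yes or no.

Band width going east from +74.5° to +143.6°: ((143.6 − 74.5) mod 360) = 69.1°.
Offset of +90.0° east of the west edge: ((90.0 − 74.5) mod 360) = 15.5°.
15.5° ≤ 69.1° ⇒ inside.

Yes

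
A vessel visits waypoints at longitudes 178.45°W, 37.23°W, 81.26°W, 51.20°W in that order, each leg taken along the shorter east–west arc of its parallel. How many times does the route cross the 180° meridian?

0

Leg 1: -178.45° → -37.23°, shortest Δλ = 141.22° (east) — does not cross 180°.
Leg 2: -37.23° → -81.26°, shortest Δλ = -44.03° (west) — does not cross 180°.
Leg 3: -81.26° → -51.20°, shortest Δλ = 30.06° (east) — does not cross 180°.
Total crossings: 0.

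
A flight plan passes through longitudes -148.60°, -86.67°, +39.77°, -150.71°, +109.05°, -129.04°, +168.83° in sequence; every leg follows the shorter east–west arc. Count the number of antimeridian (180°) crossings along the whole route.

4

Leg 1: -148.60° → -86.67°, shortest Δλ = 61.93° (east) — does not cross 180°.
Leg 2: -86.67° → +39.77°, shortest Δλ = 126.44° (east) — does not cross 180°.
Leg 3: +39.77° → -150.71°, shortest Δλ = 169.52° (east) — crosses 180°.
Leg 4: -150.71° → +109.05°, shortest Δλ = -100.24° (west) — crosses 180°.
Leg 5: +109.05° → -129.04°, shortest Δλ = 121.91° (east) — crosses 180°.
Leg 6: -129.04° → +168.83°, shortest Δλ = -62.13° (west) — crosses 180°.
Total crossings: 4.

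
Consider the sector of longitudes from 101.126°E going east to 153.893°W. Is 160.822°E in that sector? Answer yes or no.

Yes

Band width going east from +101.126° to -153.893°: ((-153.893 − 101.126) mod 360) = 104.981°.
Offset of +160.822° east of the west edge: ((160.822 − 101.126) mod 360) = 59.696°.
59.696° ≤ 104.981° ⇒ inside.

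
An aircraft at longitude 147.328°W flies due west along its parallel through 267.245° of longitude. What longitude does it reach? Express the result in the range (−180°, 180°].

54.573°W

Start at -147.328°; shift −267.245° → -414.573°.
-414.573° lies outside (−180°, 180°]; add 360° → -54.573°.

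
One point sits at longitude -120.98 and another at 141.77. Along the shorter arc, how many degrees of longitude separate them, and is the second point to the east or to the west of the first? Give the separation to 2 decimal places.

Raw difference: 141.77 − -120.98 = 262.75°.
Normalise into (−180°, 180°]: 262.75° − 360° = -97.25°.
Negative ⇒ the second point lies to the west; separation 97.25°.

97.25° west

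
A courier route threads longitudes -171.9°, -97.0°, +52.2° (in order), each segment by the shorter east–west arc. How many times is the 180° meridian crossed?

Leg 1: -171.9° → -97.0°, shortest Δλ = 74.9° (east) — does not cross 180°.
Leg 2: -97.0° → +52.2°, shortest Δλ = 149.2° (east) — does not cross 180°.
Total crossings: 0.

0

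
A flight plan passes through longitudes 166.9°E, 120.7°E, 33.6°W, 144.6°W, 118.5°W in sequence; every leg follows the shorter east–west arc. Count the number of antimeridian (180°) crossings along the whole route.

Leg 1: +166.9° → +120.7°, shortest Δλ = -46.2° (west) — does not cross 180°.
Leg 2: +120.7° → -33.6°, shortest Δλ = -154.3° (west) — does not cross 180°.
Leg 3: -33.6° → -144.6°, shortest Δλ = -111.0° (west) — does not cross 180°.
Leg 4: -144.6° → -118.5°, shortest Δλ = 26.1° (east) — does not cross 180°.
Total crossings: 0.

0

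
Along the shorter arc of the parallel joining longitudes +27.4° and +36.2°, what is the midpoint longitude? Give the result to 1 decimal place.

+31.8°

Signed shortest Δλ from +27.4° to +36.2° is +8.8°.
Midpoint longitude = +27.4° + (+8.8°)/2 = +27.4° + 4.4° = +31.8°.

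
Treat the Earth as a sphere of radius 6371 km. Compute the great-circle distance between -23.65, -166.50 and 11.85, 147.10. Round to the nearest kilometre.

6405 km

Δλ = 147.10 − -166.50 = 313.60°; wrapped into (−180°, 180°]: -46.40°.
Δφ = 11.85 − -23.65 = 35.50°.
a = sin²(Δφ/2) + cos φ₁ · cos φ₂ · sin²(Δλ/2) = 0.232069.
c = 2·atan2(√a, √(1−a)) = 1.00527 rad → d = 6371·c ≈ 6404.56 km.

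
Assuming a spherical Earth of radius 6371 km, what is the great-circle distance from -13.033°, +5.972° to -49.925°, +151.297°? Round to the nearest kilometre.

12240 km

Δλ = 151.297 − 5.972 = 145.325°.
Δφ = -49.925 − -13.033 = -36.892°.
a = sin²(Δφ/2) + cos φ₁ · cos φ₂ · sin²(Δλ/2) = 0.671623.
c = 2·atan2(√a, √(1−a)) = 1.92117 rad → d = 6371·c ≈ 12239.76 km.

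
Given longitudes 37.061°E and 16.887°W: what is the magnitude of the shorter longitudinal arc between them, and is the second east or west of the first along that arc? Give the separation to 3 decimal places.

Raw difference: -16.887 − 37.061 = -53.948°.
Normalise into (−180°, 180°]: -53.948° stays -53.948°.
Negative ⇒ the second point lies to the west; separation 53.948°.

53.948° west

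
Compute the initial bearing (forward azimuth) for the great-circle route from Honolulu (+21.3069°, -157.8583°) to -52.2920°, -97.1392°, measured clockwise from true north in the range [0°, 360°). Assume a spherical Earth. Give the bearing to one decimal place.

147.8°

Δλ = -97.1392 − -157.8583 = 60.7191°.
θ = atan2( sin Δλ · cos φ₂ , cos φ₁ · sin φ₂ − sin φ₁ · cos φ₂ · cos Δλ )
  = atan2(0.53349, -0.84576) = 147.757° → normalised to [0°, 360°): 147.757°.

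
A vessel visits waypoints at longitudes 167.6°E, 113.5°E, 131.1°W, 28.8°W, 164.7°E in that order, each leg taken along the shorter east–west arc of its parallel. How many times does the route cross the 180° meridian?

2

Leg 1: +167.6° → +113.5°, shortest Δλ = -54.1° (west) — does not cross 180°.
Leg 2: +113.5° → -131.1°, shortest Δλ = 115.4° (east) — crosses 180°.
Leg 3: -131.1° → -28.8°, shortest Δλ = 102.3° (east) — does not cross 180°.
Leg 4: -28.8° → +164.7°, shortest Δλ = -166.5° (west) — crosses 180°.
Total crossings: 2.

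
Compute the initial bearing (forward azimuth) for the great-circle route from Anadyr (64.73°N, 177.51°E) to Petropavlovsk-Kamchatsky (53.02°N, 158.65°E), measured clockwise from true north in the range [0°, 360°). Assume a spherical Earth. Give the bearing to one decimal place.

Δλ = 158.65 − 177.51 = -18.86°.
θ = atan2( sin Δλ · cos φ₂ , cos φ₁ · sin φ₂ − sin φ₁ · cos φ₂ · cos Δλ )
  = atan2(-0.19445, -0.17375) = -131.783° → normalised to [0°, 360°): 228.217°.

228.2°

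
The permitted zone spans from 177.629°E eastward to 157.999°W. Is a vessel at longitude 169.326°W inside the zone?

Yes

Band width going east from +177.629° to -157.999°: ((-157.999 − 177.629) mod 360) = 24.372°.
Offset of -169.326° east of the west edge: ((-169.326 − 177.629) mod 360) = 13.045°.
13.045° ≤ 24.372° ⇒ inside.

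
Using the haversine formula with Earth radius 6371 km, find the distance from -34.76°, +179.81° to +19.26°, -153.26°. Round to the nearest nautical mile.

Δλ = -153.26 − 179.81 = -333.07°; wrapped into (−180°, 180°]: 26.93°.
Δφ = 19.26 − -34.76 = 54.02°.
a = sin²(Δφ/2) + cos φ₁ · cos φ₂ · sin²(Δλ/2) = 0.248300.
c = 2·atan2(√a, √(1−a)) = 1.04327 rad → d = 6371·c ≈ 6646.65 km ≈ 3588.90 nmi.

3589 nmi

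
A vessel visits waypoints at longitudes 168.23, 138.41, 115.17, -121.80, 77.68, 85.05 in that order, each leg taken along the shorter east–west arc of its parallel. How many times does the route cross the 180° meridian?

Leg 1: +168.23° → +138.41°, shortest Δλ = -29.82° (west) — does not cross 180°.
Leg 2: +138.41° → +115.17°, shortest Δλ = -23.24° (west) — does not cross 180°.
Leg 3: +115.17° → -121.80°, shortest Δλ = 123.03° (east) — crosses 180°.
Leg 4: -121.80° → +77.68°, shortest Δλ = -160.52° (west) — crosses 180°.
Leg 5: +77.68° → +85.05°, shortest Δλ = 7.37° (east) — does not cross 180°.
Total crossings: 2.

2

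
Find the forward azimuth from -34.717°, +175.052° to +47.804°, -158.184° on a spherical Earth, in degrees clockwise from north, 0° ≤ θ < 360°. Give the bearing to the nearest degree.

Δλ = -158.184 − 175.052 = -333.236°; wrapped into (−180°, 180°]: 26.764°.
θ = atan2( sin Δλ · cos φ₂ , cos φ₁ · sin φ₂ − sin φ₁ · cos φ₂ · cos Δλ )
  = atan2(0.30246, 0.95051) = 17.652° → normalised to [0°, 360°): 17.652°.

18°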